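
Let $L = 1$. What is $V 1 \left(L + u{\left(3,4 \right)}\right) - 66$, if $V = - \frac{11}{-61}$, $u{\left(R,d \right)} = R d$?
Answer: $- \frac{3883}{61} \approx -63.656$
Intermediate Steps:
$V = \frac{11}{61}$ ($V = \left(-11\right) \left(- \frac{1}{61}\right) = \frac{11}{61} \approx 0.18033$)
$V 1 \left(L + u{\left(3,4 \right)}\right) - 66 = \frac{11 \cdot 1 \left(1 + 3 \cdot 4\right)}{61} - 66 = \frac{11 \cdot 1 \left(1 + 12\right)}{61} - 66 = \frac{11 \cdot 1 \cdot 13}{61} - 66 = \frac{11}{61} \cdot 13 - 66 = \frac{143}{61} - 66 = - \frac{3883}{61}$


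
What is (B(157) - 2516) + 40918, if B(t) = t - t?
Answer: 38402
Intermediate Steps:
B(t) = 0
(B(157) - 2516) + 40918 = (0 - 2516) + 40918 = -2516 + 40918 = 38402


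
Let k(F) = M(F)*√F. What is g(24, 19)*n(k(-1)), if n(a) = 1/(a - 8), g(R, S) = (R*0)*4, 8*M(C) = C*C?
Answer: 0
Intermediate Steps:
M(C) = C²/8 (M(C) = (C*C)/8 = C²/8)
g(R, S) = 0 (g(R, S) = 0*4 = 0)
k(F) = F^(5/2)/8 (k(F) = (F²/8)*√F = F^(5/2)/8)
n(a) = 1/(-8 + a)
g(24, 19)*n(k(-1)) = 0/(-8 + (-1)^(5/2)/8) = 0/(-8 + I/8) = 0*(64*(-8 - I/8)/4097) = 0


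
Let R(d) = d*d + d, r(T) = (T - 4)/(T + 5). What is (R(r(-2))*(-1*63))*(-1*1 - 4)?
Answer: 630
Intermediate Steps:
r(T) = (-4 + T)/(5 + T)
R(d) = d + d² (R(d) = d² + d = d + d²)
(R(r(-2))*(-1*63))*(-1*1 - 4) = ((((-4 - 2)/(5 - 2))*(1 + (-4 - 2)/(5 - 2)))*(-1*63))*(-1*1 - 4) = (((-6/3)*(1 - 6/3))*(-63))*(-1 - 4) = ((((⅓)*(-6))*(1 + (⅓)*(-6)))*(-63))*(-5) = (-2*(1 - 2)*(-63))*(-5) = (-2*(-1)*(-63))*(-5) = (2*(-63))*(-5) = -126*(-5) = 630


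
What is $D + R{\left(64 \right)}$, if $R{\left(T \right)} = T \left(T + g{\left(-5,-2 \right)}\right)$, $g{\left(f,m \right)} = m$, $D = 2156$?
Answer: $6124$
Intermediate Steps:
$R{\left(T \right)} = T \left(-2 + T\right)$ ($R{\left(T \right)} = T \left(T - 2\right) = T \left(-2 + T\right)$)
$D + R{\left(64 \right)} = 2156 + 64 \left(-2 + 64\right) = 2156 + 64 \cdot 62 = 2156 + 3968 = 6124$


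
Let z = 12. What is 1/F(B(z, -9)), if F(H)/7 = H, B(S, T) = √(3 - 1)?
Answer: √2/14 ≈ 0.10102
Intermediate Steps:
B(S, T) = √2
F(H) = 7*H
1/F(B(z, -9)) = 1/(7*√2) = √2/14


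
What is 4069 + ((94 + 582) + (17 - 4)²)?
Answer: 4914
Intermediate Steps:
4069 + ((94 + 582) + (17 - 4)²) = 4069 + (676 + 13²) = 4069 + (676 + 169) = 4069 + 845 = 4914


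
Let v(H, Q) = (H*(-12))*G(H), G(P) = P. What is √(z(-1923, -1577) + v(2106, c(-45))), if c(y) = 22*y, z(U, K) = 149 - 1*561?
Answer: 2*I*√13305811 ≈ 7295.4*I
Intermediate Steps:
z(U, K) = -412 (z(U, K) = 149 - 561 = -412)
v(H, Q) = -12*H² (v(H, Q) = (H*(-12))*H = (-12*H)*H = -12*H²)
√(z(-1923, -1577) + v(2106, c(-45))) = √(-412 - 12*2106²) = √(-412 - 12*4435236) = √(-412 - 53222832) = √(-53223244) = 2*I*√13305811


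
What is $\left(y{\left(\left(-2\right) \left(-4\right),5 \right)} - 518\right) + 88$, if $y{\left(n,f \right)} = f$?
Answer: $-425$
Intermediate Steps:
$\left(y{\left(\left(-2\right) \left(-4\right),5 \right)} - 518\right) + 88 = \left(5 - 518\right) + 88 = -513 + 88 = -425$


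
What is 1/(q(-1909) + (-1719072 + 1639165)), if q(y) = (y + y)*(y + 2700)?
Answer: -1/3099945 ≈ -3.2259e-7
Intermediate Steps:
q(y) = 2*y*(2700 + y) (q(y) = (2*y)*(2700 + y) = 2*y*(2700 + y))
1/(q(-1909) + (-1719072 + 1639165)) = 1/(2*(-1909)*(2700 - 1909) + (-1719072 + 1639165)) = 1/(2*(-1909)*791 - 79907) = 1/(-3020038 - 79907) = 1/(-3099945) = -1/3099945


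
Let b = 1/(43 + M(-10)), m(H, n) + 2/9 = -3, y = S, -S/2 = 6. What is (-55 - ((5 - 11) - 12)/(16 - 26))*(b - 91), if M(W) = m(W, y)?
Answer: 4624798/895 ≈ 5167.4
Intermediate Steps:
S = -12 (S = -2*6 = -12)
y = -12
m(H, n) = -29/9 (m(H, n) = -2/9 - 3 = -29/9)
M(W) = -29/9
b = 9/358 (b = 1/(43 - 29/9) = 1/(358/9) = 9/358 ≈ 0.025140)
(-55 - ((5 - 11) - 12)/(16 - 26))*(b - 91) = (-55 - ((5 - 11) - 12)/(16 - 26))*(9/358 - 91) = (-55 - (-6 - 12)/(-10))*(-32569/358) = (-55 - (-18)*(-1)/10)*(-32569/358) = (-55 - 1*9/5)*(-32569/358) = (-55 - 9/5)*(-32569/358) = -284/5*(-32569/358) = 4624798/895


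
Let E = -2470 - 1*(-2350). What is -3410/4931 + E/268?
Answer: -376400/330377 ≈ -1.1393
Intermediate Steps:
E = -120 (E = -2470 + 2350 = -120)
-3410/4931 + E/268 = -3410/4931 - 120/268 = -3410*1/4931 - 120*1/268 = -3410/4931 - 30/67 = -376400/330377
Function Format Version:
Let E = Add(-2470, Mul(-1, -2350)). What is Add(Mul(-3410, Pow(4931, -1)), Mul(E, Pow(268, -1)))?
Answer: Rational(-376400, 330377) ≈ -1.1393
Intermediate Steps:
E = -120 (E = Add(-2470, 2350) = -120)
Add(Mul(-3410, Pow(4931, -1)), Mul(E, Pow(268, -1))) = Add(Mul(-3410, Pow(4931, -1)), Mul(-120, Pow(268, -1))) = Add(Mul(-3410, Rational(1, 4931)), Mul(-120, Rational(1, 268))) = Add(Rational(-3410, 4931), Rational(-30, 67)) = Rational(-376400, 330377)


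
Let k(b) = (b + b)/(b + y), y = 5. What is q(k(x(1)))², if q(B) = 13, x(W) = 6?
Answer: 169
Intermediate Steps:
k(b) = 2*b/(5 + b) (k(b) = (b + b)/(b + 5) = (2*b)/(5 + b) = 2*b/(5 + b))
q(k(x(1)))² = 13² = 169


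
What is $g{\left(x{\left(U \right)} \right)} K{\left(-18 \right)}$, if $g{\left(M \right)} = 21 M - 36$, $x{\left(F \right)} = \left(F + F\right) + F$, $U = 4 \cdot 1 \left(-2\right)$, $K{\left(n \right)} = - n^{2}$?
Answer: $174960$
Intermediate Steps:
$U = -8$ ($U = 4 \left(-2\right) = -8$)
$x{\left(F \right)} = 3 F$ ($x{\left(F \right)} = 2 F + F = 3 F$)
$g{\left(M \right)} = -36 + 21 M$
$g{\left(x{\left(U \right)} \right)} K{\left(-18 \right)} = \left(-36 + 21 \cdot 3 \left(-8\right)\right) \left(- \left(-18\right)^{2}\right) = \left(-36 + 21 \left(-24\right)\right) \left(\left(-1\right) 324\right) = \left(-36 - 504\right) \left(-324\right) = \left(-540\right) \left(-324\right) = 174960$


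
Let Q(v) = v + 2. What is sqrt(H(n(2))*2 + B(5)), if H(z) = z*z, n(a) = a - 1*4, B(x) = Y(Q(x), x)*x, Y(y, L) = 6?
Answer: sqrt(38) ≈ 6.1644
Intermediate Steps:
Q(v) = 2 + v
B(x) = 6*x
n(a) = -4 + a (n(a) = a - 4 = -4 + a)
H(z) = z**2
sqrt(H(n(2))*2 + B(5)) = sqrt((-4 + 2)**2*2 + 6*5) = sqrt((-2)**2*2 + 30) = sqrt(4*2 + 30) = sqrt(8 + 30) = sqrt(38)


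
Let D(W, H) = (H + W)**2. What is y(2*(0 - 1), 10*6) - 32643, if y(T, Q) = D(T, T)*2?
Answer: -32611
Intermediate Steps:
y(T, Q) = 8*T**2 (y(T, Q) = (T + T)**2*2 = (2*T)**2*2 = (4*T**2)*2 = 8*T**2)
y(2*(0 - 1), 10*6) - 32643 = 8*(2*(0 - 1))**2 - 32643 = 8*(2*(-1))**2 - 32643 = 8*(-2)**2 - 32643 = 8*4 - 32643 = 32 - 32643 = -32611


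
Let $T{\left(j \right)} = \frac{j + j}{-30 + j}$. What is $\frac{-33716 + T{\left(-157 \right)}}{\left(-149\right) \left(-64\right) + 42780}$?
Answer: $- \frac{3152289}{4891546} \approx -0.64444$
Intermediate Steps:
$T{\left(j \right)} = \frac{2 j}{-30 + j}$
$\frac{-33716 + T{\left(-157 \right)}}{\left(-149\right) \left(-64\right) + 42780} = \frac{-33716 + 2 \left(-157\right) \frac{1}{-30 - 157}}{\left(-149\right) \left(-64\right) + 42780} = \frac{-33716 + 2 \left(-157\right) \frac{1}{-187}}{9536 + 42780} = \frac{-33716 + 2 \left(-157\right) \left(- \frac{1}{187}\right)}{52316} = \left(-33716 + \frac{314}{187}\right) \frac{1}{52316} = \left(- \frac{6304578}{187}\right) \frac{1}{52316} = - \frac{3152289}{4891546}$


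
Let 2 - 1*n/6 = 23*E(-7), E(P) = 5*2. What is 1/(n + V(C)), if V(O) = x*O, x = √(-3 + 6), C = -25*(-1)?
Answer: -456/623183 - 25*√3/1869549 ≈ -0.00075489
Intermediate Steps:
E(P) = 10
C = 25
x = √3 ≈ 1.7320
V(O) = O*√3 (V(O) = √3*O = O*√3)
n = -1368 (n = 12 - 138*10 = 12 - 6*230 = 12 - 1380 = -1368)
1/(n + V(C)) = 1/(-1368 + 25*√3)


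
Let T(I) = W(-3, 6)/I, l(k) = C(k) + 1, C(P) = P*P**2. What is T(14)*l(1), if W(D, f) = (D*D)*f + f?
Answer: 60/7 ≈ 8.5714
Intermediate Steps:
C(P) = P**3
l(k) = 1 + k**3 (l(k) = k**3 + 1 = 1 + k**3)
W(D, f) = f + f*D**2 (W(D, f) = D**2*f + f = f*D**2 + f = f + f*D**2)
T(I) = 60/I (T(I) = (6*(1 + (-3)**2))/I = (6*(1 + 9))/I = (6*10)/I = 60/I)
T(14)*l(1) = (60/14)*(1 + 1**3) = (60*(1/14))*(1 + 1) = (30/7)*2 = 60/7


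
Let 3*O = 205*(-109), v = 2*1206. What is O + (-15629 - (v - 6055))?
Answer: -58303/3 ≈ -19434.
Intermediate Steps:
v = 2412
O = -22345/3 (O = (205*(-109))/3 = (⅓)*(-22345) = -22345/3 ≈ -7448.3)
O + (-15629 - (v - 6055)) = -22345/3 + (-15629 - (2412 - 6055)) = -22345/3 + (-15629 - 1*(-3643)) = -22345/3 + (-15629 + 3643) = -22345/3 - 11986 = -58303/3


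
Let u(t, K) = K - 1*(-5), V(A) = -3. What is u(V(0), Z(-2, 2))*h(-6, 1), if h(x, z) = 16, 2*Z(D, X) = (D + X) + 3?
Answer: 104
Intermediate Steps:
Z(D, X) = 3/2 + D/2 + X/2 (Z(D, X) = ((D + X) + 3)/2 = (3 + D + X)/2 = 3/2 + D/2 + X/2)
u(t, K) = 5 + K (u(t, K) = K + 5 = 5 + K)
u(V(0), Z(-2, 2))*h(-6, 1) = (5 + (3/2 + (½)*(-2) + (½)*2))*16 = (5 + (3/2 - 1 + 1))*16 = (5 + 3/2)*16 = (13/2)*16 = 104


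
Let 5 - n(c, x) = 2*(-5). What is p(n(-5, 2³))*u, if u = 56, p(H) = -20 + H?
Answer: -280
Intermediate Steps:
n(c, x) = 15 (n(c, x) = 5 - 2*(-5) = 5 - 1*(-10) = 5 + 10 = 15)
p(n(-5, 2³))*u = (-20 + 15)*56 = -5*56 = -280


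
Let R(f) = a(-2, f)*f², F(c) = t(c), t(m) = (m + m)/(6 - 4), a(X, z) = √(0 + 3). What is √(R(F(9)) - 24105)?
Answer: √(-24105 + 81*√3) ≈ 154.81*I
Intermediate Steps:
a(X, z) = √3
t(m) = m (t(m) = (2*m)/2 = (2*m)*(½) = m)
F(c) = c
R(f) = √3*f²
√(R(F(9)) - 24105) = √(√3*9² - 24105) = √(√3*81 - 24105) = √(81*√3 - 24105) = √(-24105 + 81*√3)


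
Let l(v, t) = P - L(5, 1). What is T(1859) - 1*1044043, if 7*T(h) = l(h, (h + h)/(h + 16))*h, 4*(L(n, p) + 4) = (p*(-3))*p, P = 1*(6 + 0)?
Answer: -29153267/28 ≈ -1.0412e+6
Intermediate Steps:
P = 6 (P = 1*6 = 6)
L(n, p) = -4 - 3*p**2/4 (L(n, p) = -4 + ((p*(-3))*p)/4 = -4 + ((-3*p)*p)/4 = -4 + (-3*p**2)/4 = -4 - 3*p**2/4)
l(v, t) = 43/4 (l(v, t) = 6 - (-4 - 3/4*1**2) = 6 - (-4 - 3/4*1) = 6 - (-4 - 3/4) = 6 - 1*(-19/4) = 6 + 19/4 = 43/4)
T(h) = 43*h/28 (T(h) = (43*h/4)/7 = 43*h/28)
T(1859) - 1*1044043 = (43/28)*1859 - 1*1044043 = 79937/28 - 1044043 = -29153267/28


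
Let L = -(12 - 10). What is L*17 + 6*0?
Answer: -34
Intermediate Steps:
L = -2 (L = -1*2 = -2)
L*17 + 6*0 = -2*17 + 6*0 = -34 + 0 = -34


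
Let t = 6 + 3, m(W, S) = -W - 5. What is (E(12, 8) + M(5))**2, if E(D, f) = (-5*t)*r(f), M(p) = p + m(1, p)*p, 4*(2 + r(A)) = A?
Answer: 625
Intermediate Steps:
m(W, S) = -5 - W
r(A) = -2 + A/4
M(p) = -5*p (M(p) = p + (-5 - 1*1)*p = p + (-5 - 1)*p = p - 6*p = -5*p)
t = 9
E(D, f) = 90 - 45*f/4 (E(D, f) = (-5*9)*(-2 + f/4) = -45*(-2 + f/4) = 90 - 45*f/4)
(E(12, 8) + M(5))**2 = ((90 - 45/4*8) - 5*5)**2 = ((90 - 90) - 25)**2 = (0 - 25)**2 = (-25)**2 = 625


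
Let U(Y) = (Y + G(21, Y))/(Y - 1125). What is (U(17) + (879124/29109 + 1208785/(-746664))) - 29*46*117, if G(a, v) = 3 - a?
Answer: -313164960210283565/2006831979384 ≈ -1.5605e+5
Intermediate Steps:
U(Y) = (-18 + Y)/(-1125 + Y) (U(Y) = (Y + (3 - 1*21))/(Y - 1125) = (Y + (3 - 21))/(-1125 + Y) = (Y - 18)/(-1125 + Y) = (-18 + Y)/(-1125 + Y))
(U(17) + (879124/29109 + 1208785/(-746664))) - 29*46*117 = ((-18 + 17)/(-1125 + 17) + (879124/29109 + 1208785/(-746664))) - 29*46*117 = (-1/(-1108) + (879124*(1/29109) + 1208785*(-1/746664))) - 1334*117 = (-1/1108*(-1) + (879124/29109 - 1208785/746664)) - 156078 = (1/1108 + 207074573257/7244880792) - 156078 = 57361468012387/2006831979384 - 156078 = -313164960210283565/2006831979384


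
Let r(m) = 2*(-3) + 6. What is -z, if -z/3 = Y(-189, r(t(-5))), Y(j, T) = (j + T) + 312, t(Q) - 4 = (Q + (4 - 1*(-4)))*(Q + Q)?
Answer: 369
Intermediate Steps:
t(Q) = 4 + 2*Q*(8 + Q) (t(Q) = 4 + (Q + (4 - 1*(-4)))*(Q + Q) = 4 + (Q + (4 + 4))*(2*Q) = 4 + (Q + 8)*(2*Q) = 4 + (8 + Q)*(2*Q) = 4 + 2*Q*(8 + Q))
r(m) = 0 (r(m) = -6 + 6 = 0)
Y(j, T) = 312 + T + j (Y(j, T) = (T + j) + 312 = 312 + T + j)
z = -369 (z = -3*(312 + 0 - 189) = -3*123 = -369)
-z = -1*(-369) = 369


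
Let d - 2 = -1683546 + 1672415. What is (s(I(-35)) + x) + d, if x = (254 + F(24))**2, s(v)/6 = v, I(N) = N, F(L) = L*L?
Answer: 677561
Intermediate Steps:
d = -11129 (d = 2 + (-1683546 + 1672415) = 2 - 11131 = -11129)
F(L) = L**2
s(v) = 6*v
x = 688900 (x = (254 + 24**2)**2 = (254 + 576)**2 = 830**2 = 688900)
(s(I(-35)) + x) + d = (6*(-35) + 688900) - 11129 = (-210 + 688900) - 11129 = 688690 - 11129 = 677561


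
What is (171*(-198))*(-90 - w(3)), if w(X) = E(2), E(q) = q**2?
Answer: 3182652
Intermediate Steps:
w(X) = 4 (w(X) = 2**2 = 4)
(171*(-198))*(-90 - w(3)) = (171*(-198))*(-90 - 1*4) = -33858*(-90 - 4) = -33858*(-94) = 3182652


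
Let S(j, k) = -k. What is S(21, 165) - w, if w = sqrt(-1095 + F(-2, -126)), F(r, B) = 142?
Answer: -165 - I*sqrt(953) ≈ -165.0 - 30.871*I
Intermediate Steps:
w = I*sqrt(953) (w = sqrt(-1095 + 142) = sqrt(-953) = I*sqrt(953) ≈ 30.871*I)
S(21, 165) - w = -1*165 - I*sqrt(953) = -165 - I*sqrt(953)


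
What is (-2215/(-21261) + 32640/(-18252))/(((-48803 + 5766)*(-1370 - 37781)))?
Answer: -18153635/18162536342171949 ≈ -9.9951e-10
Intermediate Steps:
(-2215/(-21261) + 32640/(-18252))/(((-48803 + 5766)*(-1370 - 37781))) = (-2215*(-1/21261) + 32640*(-1/18252))/((-43037*(-39151))) = (2215/21261 - 2720/1521)/1684941587 = -18153635/10779327*1/1684941587 = -18153635/18162536342171949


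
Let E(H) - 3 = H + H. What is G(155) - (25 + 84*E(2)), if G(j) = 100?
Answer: -513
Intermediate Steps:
E(H) = 3 + 2*H (E(H) = 3 + (H + H) = 3 + 2*H)
G(155) - (25 + 84*E(2)) = 100 - (25 + 84*(3 + 2*2)) = 100 - (25 + 84*(3 + 4)) = 100 - (25 + 84*7) = 100 - (25 + 588) = 100 - 1*613 = 100 - 613 = -513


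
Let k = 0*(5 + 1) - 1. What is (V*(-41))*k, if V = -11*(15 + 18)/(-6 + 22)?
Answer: -14883/16 ≈ -930.19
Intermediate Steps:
V = -363/16 (V = -11/(16/33) = -11/(16*(1/33)) = -11/16/33 = -11*33/16 = -363/16 ≈ -22.688)
k = -1 (k = 0*6 - 1 = 0 - 1 = -1)
(V*(-41))*k = -363/16*(-41)*(-1) = (14883/16)*(-1) = -14883/16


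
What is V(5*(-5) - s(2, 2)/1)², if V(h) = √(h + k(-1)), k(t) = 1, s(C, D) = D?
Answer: -26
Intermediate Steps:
V(h) = √(1 + h) (V(h) = √(h + 1) = √(1 + h))
V(5*(-5) - s(2, 2)/1)² = (√(1 + (5*(-5) - 2/1)))² = (√(1 + (-25 - 2)))² = (√(1 - 27))² = (√(-26))² = (I*√26)² = -26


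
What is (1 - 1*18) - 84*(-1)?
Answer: 67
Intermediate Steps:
(1 - 1*18) - 84*(-1) = (1 - 18) - 28*(-3) = -17 + 84 = 67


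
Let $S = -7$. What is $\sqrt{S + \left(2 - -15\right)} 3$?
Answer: $3 \sqrt{10} \approx 9.4868$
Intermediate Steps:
$\sqrt{S + \left(2 - -15\right)} 3 = \sqrt{-7 + \left(2 - -15\right)} 3 = \sqrt{-7 + \left(2 + 15\right)} 3 = \sqrt{-7 + 17} \cdot 3 = \sqrt{10} \cdot 3 = 3 \sqrt{10}$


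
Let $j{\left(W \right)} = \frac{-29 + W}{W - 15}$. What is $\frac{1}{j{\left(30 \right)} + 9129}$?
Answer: $\frac{15}{136936} \approx 0.00010954$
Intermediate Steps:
$j{\left(W \right)} = \frac{-29 + W}{-15 + W}$
$\frac{1}{j{\left(30 \right)} + 9129} = \frac{1}{\frac{-29 + 30}{-15 + 30} + 9129} = \frac{1}{\frac{1}{15} \cdot 1 + 9129} = \frac{1}{\frac{1}{15} + 9129} = \frac{1}{\frac{136936}{15}} = \frac{15}{136936}$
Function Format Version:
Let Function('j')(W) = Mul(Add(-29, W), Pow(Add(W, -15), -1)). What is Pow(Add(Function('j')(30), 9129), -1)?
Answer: Rational(15, 136936) ≈ 0.00010954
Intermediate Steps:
Function('j')(W) = Mul(Pow(Add(-15, W), -1), Add(-29, W)) (Function('j')(W) = Mul(Add(-29, W), Pow(Add(-15, W), -1)) = Mul(Pow(Add(-15, W), -1), Add(-29, W)))
Pow(Add(Function('j')(30), 9129), -1) = Pow(Add(Mul(Pow(Add(-15, 30), -1), Add(-29, 30)), 9129), -1) = Pow(Add(Mul(Pow(15, -1), 1), 9129), -1) = Pow(Add(Mul(Rational(1, 15), 1), 9129), -1) = Pow(Add(Rational(1, 15), 9129), -1) = Pow(Rational(136936, 15), -1) = Rational(15, 136936)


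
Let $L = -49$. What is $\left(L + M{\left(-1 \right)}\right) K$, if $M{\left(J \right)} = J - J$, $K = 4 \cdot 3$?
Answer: $-588$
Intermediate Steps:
$K = 12$
$M{\left(J \right)} = 0$
$\left(L + M{\left(-1 \right)}\right) K = \left(-49 + 0\right) 12 = \left(-49\right) 12 = -588$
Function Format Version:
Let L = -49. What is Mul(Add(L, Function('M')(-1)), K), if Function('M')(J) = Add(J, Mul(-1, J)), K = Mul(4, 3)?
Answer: -588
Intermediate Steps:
K = 12
Function('M')(J) = 0
Mul(Add(L, Function('M')(-1)), K) = Mul(Add(-49, 0), 12) = Mul(-49, 12) = -588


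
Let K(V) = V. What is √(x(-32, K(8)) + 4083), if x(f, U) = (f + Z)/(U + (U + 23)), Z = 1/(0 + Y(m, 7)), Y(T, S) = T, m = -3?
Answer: √6208982/39 ≈ 63.892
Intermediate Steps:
Z = -⅓ (Z = 1/(0 - 3) = 1/(-3) = -⅓ ≈ -0.33333)
x(f, U) = (-⅓ + f)/(23 + 2*U) (x(f, U) = (f - ⅓)/(U + (U + 23)) = (-⅓ + f)/(U + (23 + U)) = (-⅓ + f)/(23 + 2*U))
√(x(-32, K(8)) + 4083) = √((-1 + 3*(-32))/(3*(23 + 2*8)) + 4083) = √((-1 - 96)/(3*(23 + 16)) + 4083) = √((⅓)*(-97)/39 + 4083) = √((⅓)*(1/39)*(-97) + 4083) = √(-97/117 + 4083) = √(477614/117) = √6208982/39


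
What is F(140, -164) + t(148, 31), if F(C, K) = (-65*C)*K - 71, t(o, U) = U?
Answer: 1492360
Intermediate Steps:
F(C, K) = -71 - 65*C*K (F(C, K) = -65*C*K - 71 = -71 - 65*C*K)
F(140, -164) + t(148, 31) = (-71 - 65*140*(-164)) + 31 = (-71 + 1492400) + 31 = 1492329 + 31 = 1492360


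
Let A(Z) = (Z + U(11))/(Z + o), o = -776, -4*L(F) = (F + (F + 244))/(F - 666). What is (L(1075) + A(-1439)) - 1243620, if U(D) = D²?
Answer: -2253279342631/1811870 ≈ -1.2436e+6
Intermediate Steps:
L(F) = -(244 + 2*F)/(4*(-666 + F)) (L(F) = -(F + (F + 244))/(4*(F - 666)) = -(F + (244 + F))/(4*(-666 + F)) = -(244 + 2*F)/(4*(-666 + F)))
A(Z) = (121 + Z)/(-776 + Z) (A(Z) = (Z + 11²)/(Z - 776) = (Z + 121)/(-776 + Z) = (121 + Z)/(-776 + Z))
(L(1075) + A(-1439)) - 1243620 = ((-122 - 1*1075)/(2*(-666 + 1075)) + (121 - 1439)/(-776 - 1439)) - 1243620 = ((½)*(-122 - 1075)/409 - 1318/(-2215)) - 1243620 = ((½)*(1/409)*(-1197) - 1/2215*(-1318)) - 1243620 = (-1197/818 + 1318/2215) - 1243620 = -1573231/1811870 - 1243620 = -2253279342631/1811870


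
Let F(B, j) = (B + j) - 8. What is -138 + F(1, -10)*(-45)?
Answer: 627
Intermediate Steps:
F(B, j) = -8 + B + j
-138 + F(1, -10)*(-45) = -138 + (-8 + 1 - 10)*(-45) = -138 - 17*(-45) = -138 + 765 = 627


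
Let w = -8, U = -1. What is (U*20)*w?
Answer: 160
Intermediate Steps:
(U*20)*w = -1*20*(-8) = -20*(-8) = 160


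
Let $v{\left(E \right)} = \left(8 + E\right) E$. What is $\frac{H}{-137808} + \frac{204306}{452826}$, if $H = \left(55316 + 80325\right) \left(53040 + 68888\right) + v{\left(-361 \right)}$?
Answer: $- \frac{12607850675557}{105055632} \approx -1.2001 \cdot 10^{5}$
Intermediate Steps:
$v{\left(E \right)} = E \left(8 + E\right)$
$H = 16538563281$ ($H = \left(55316 + 80325\right) \left(53040 + 68888\right) - 361 \left(8 - 361\right) = 135641 \cdot 121928 - -127433 = 16538435848 + 127433 = 16538563281$)
$\frac{H}{-137808} + \frac{204306}{452826} = \frac{16538563281}{-137808} + \frac{204306}{452826} = 16538563281 \left(- \frac{1}{137808}\right) + 204306 \cdot \frac{1}{452826} = - \frac{5512854427}{45936} + \frac{34051}{75471} = - \frac{12607850675557}{105055632}$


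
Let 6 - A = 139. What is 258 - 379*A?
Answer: 50665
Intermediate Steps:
A = -133 (A = 6 - 1*139 = 6 - 139 = -133)
258 - 379*A = 258 - 379*(-133) = 258 + 50407 = 50665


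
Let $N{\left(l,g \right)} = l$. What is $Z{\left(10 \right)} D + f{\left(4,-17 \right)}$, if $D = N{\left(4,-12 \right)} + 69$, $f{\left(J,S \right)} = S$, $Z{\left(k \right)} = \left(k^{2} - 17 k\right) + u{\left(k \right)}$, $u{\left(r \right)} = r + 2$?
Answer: $-4251$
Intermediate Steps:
$u{\left(r \right)} = 2 + r$
$Z{\left(k \right)} = 2 + k^{2} - 16 k$ ($Z{\left(k \right)} = \left(k^{2} - 17 k\right) + \left(2 + k\right) = 2 + k^{2} - 16 k$)
$D = 73$ ($D = 4 + 69 = 73$)
$Z{\left(10 \right)} D + f{\left(4,-17 \right)} = \left(2 + 10^{2} - 160\right) 73 - 17 = \left(2 + 100 - 160\right) 73 - 17 = \left(-58\right) 73 - 17 = -4234 - 17 = -4251$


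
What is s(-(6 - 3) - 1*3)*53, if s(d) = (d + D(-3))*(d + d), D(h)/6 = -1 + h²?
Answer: -26712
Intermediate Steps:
D(h) = -6 + 6*h² (D(h) = 6*(-1 + h²) = -6 + 6*h²)
s(d) = 2*d*(48 + d) (s(d) = (d + (-6 + 6*(-3)²))*(d + d) = (d + (-6 + 6*9))*(2*d) = (d + (-6 + 54))*(2*d) = (d + 48)*(2*d) = (48 + d)*(2*d) = 2*d*(48 + d))
s(-(6 - 3) - 1*3)*53 = (2*(-(6 - 3) - 1*3)*(48 + (-(6 - 3) - 1*3)))*53 = (2*(-1*3 - 3)*(48 + (-1*3 - 3)))*53 = (2*(-3 - 3)*(48 + (-3 - 3)))*53 = (2*(-6)*(48 - 6))*53 = (2*(-6)*42)*53 = -504*53 = -26712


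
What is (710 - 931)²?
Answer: 48841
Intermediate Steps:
(710 - 931)² = (-221)² = 48841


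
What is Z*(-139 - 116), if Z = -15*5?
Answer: 19125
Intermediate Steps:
Z = -75
Z*(-139 - 116) = -75*(-139 - 116) = -75*(-255) = 19125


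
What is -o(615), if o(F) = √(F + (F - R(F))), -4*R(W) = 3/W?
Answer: -√206763205/410 ≈ -35.071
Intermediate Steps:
R(W) = -3/(4*W)
o(F) = √(2*F + 3/(4*F)) (o(F) = √(F + (F - (-3)/(4*F))) = √(F + (F + 3/(4*F))) = √(2*F + 3/(4*F)))
-o(615) = -√(3/615 + 8*615)/2 = -√(3*(1/615) + 4920)/2 = -√(1/205 + 4920)/2 = -√(1008601/205)/2 = -√206763205/205/2 = -√206763205/410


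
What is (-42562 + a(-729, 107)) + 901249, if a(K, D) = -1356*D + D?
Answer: 713702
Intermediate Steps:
a(K, D) = -1355*D
(-42562 + a(-729, 107)) + 901249 = (-42562 - 1355*107) + 901249 = (-42562 - 144985) + 901249 = -187547 + 901249 = 713702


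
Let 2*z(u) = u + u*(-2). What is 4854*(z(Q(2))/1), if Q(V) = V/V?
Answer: -2427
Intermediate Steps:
Q(V) = 1
z(u) = -u/2 (z(u) = (u + u*(-2))/2 = (u - 2*u)/2 = (-u)/2 = -u/2)
4854*(z(Q(2))/1) = 4854*(-½*1/1) = 4854*(-½*1) = 4854*(-½) = -2427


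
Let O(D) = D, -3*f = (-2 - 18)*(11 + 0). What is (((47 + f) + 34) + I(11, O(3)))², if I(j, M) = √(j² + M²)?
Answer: 215539/9 + 926*√130/3 ≈ 27468.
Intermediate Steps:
f = 220/3 (f = -(-2 - 18)*(11 + 0)/3 = -(-20)*11/3 = -⅓*(-220) = 220/3 ≈ 73.333)
I(j, M) = √(M² + j²)
(((47 + f) + 34) + I(11, O(3)))² = (((47 + 220/3) + 34) + √(3² + 11²))² = ((361/3 + 34) + √(9 + 121))² = (463/3 + √130)²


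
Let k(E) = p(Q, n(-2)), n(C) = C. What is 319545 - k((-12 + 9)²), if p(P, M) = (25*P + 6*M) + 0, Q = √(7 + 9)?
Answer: 319457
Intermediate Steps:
Q = 4 (Q = √16 = 4)
p(P, M) = 6*M + 25*P (p(P, M) = (6*M + 25*P) + 0 = 6*M + 25*P)
k(E) = 88 (k(E) = 6*(-2) + 25*4 = -12 + 100 = 88)
319545 - k((-12 + 9)²) = 319545 - 1*88 = 319545 - 88 = 319457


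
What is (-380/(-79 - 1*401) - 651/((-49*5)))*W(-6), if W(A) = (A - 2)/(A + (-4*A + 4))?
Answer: -2897/2310 ≈ -1.2541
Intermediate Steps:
W(A) = (-2 + A)/(4 - 3*A) (W(A) = (-2 + A)/(A + (4 - 4*A)) = (-2 + A)/(4 - 3*A))
(-380/(-79 - 1*401) - 651/((-49*5)))*W(-6) = (-380/(-79 - 1*401) - 651/((-49*5)))*((2 - 1*(-6))/(-4 + 3*(-6))) = (-380/(-79 - 401) - 651/(-245))*((2 + 6)/(-4 - 18)) = (-380/(-480) - 651*(-1/245))*(8/(-22)) = (-380*(-1/480) + 93/35)*(-1/22*8) = (19/24 + 93/35)*(-4/11) = (2897/840)*(-4/11) = -2897/2310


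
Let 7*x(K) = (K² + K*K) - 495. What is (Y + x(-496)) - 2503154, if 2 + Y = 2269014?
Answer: -1147457/7 ≈ -1.6392e+5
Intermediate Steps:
Y = 2269012 (Y = -2 + 2269014 = 2269012)
x(K) = -495/7 + 2*K²/7 (x(K) = ((K² + K*K) - 495)/7 = ((K² + K²) - 495)/7 = (2*K² - 495)/7 = (-495 + 2*K²)/7 = -495/7 + 2*K²/7)
(Y + x(-496)) - 2503154 = (2269012 + (-495/7 + (2/7)*(-496)²)) - 2503154 = (2269012 + (-495/7 + (2/7)*246016)) - 2503154 = (2269012 + (-495/7 + 492032/7)) - 2503154 = (2269012 + 491537/7) - 2503154 = 16374621/7 - 2503154 = -1147457/7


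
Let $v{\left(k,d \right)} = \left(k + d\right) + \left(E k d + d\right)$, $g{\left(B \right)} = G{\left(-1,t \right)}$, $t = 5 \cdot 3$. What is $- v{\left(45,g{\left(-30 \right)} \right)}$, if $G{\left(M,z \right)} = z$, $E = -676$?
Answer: $456225$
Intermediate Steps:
$t = 15$
$g{\left(B \right)} = 15$
$v{\left(k,d \right)} = k + 2 d - 676 d k$ ($v{\left(k,d \right)} = \left(k + d\right) + \left(- 676 k d + d\right) = \left(d + k\right) - \left(- d + 676 d k\right) = k + 2 d - 676 d k$)
$- v{\left(45,g{\left(-30 \right)} \right)} = - (45 + 2 \cdot 15 - 10140 \cdot 45) = - (45 + 30 - 456300) = \left(-1\right) \left(-456225\right) = 456225$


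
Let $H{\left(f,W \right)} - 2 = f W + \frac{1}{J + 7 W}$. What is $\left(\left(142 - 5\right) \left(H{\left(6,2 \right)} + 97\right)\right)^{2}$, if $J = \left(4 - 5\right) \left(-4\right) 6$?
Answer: $\frac{334087468009}{1444} \approx 2.3136 \cdot 10^{8}$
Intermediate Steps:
$J = 24$ ($J = \left(-1\right) \left(-4\right) 6 = 4 \cdot 6 = 24$)
$H{\left(f,W \right)} = 2 + \frac{1}{24 + 7 W} + W f$ ($H{\left(f,W \right)} = 2 + \left(f W + \frac{1}{24 + 7 W}\right) = 2 + \left(W f + \frac{1}{24 + 7 W}\right) = 2 + \left(\frac{1}{24 + 7 W} + W f\right) = 2 + \frac{1}{24 + 7 W} + W f$)
$\left(\left(142 - 5\right) \left(H{\left(6,2 \right)} + 97\right)\right)^{2} = \left(\left(142 - 5\right) \left(\frac{49 + 14 \cdot 2 + 7 \cdot 6 \cdot 2^{2} + 24 \cdot 2 \cdot 6}{24 + 7 \cdot 2} + 97\right)\right)^{2} = \left(137 \left(\frac{49 + 28 + 7 \cdot 6 \cdot 4 + 288}{24 + 14} + 97\right)\right)^{2} = \left(137 \left(\frac{49 + 28 + 168 + 288}{38} + 97\right)\right)^{2} = \left(137 \left(\frac{1}{38} \cdot 533 + 97\right)\right)^{2} = \left(137 \left(\frac{533}{38} + 97\right)\right)^{2} = \left(137 \cdot \frac{4219}{38}\right)^{2} = \left(\frac{578003}{38}\right)^{2} = \frac{334087468009}{1444}$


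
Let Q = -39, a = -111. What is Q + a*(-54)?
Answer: 5955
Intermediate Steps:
Q + a*(-54) = -39 - 111*(-54) = -39 + 5994 = 5955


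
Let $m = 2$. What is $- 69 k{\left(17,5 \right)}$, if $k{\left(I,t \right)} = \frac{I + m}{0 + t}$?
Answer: $- \frac{1311}{5} \approx -262.2$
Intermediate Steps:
$k{\left(I,t \right)} = \frac{2 + I}{t}$ ($k{\left(I,t \right)} = \frac{I + 2}{0 + t} = \frac{2 + I}{t}$)
$- 69 k{\left(17,5 \right)} = - 69 \frac{2 + 17}{5} = - 69 \cdot \frac{1}{5} \cdot 19 = \left(-69\right) \frac{19}{5} = - \frac{1311}{5}$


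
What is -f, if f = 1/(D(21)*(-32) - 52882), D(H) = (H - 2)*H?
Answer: 1/65650 ≈ 1.5232e-5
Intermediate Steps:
D(H) = H*(-2 + H) (D(H) = (-2 + H)*H = H*(-2 + H))
f = -1/65650 (f = 1/((21*(-2 + 21))*(-32) - 52882) = 1/((21*19)*(-32) - 52882) = 1/(399*(-32) - 52882) = 1/(-12768 - 52882) = 1/(-65650) = -1/65650 ≈ -1.5232e-5)
-f = -1*(-1/65650) = 1/65650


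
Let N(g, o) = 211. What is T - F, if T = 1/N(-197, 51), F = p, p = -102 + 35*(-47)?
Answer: 368618/211 ≈ 1747.0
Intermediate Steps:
p = -1747 (p = -102 - 1645 = -1747)
F = -1747
T = 1/211 ≈ 0.0047393
T - F = 1/211 - 1*(-1747) = 1/211 + 1747 = 368618/211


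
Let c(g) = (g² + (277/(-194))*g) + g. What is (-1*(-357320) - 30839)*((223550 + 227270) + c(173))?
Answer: 30444662427507/194 ≈ 1.5693e+11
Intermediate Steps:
c(g) = g² - 83*g/194 (c(g) = (g² + (277*(-1/194))*g) + g = (g² - 277*g/194) + g = g² - 83*g/194)
(-1*(-357320) - 30839)*((223550 + 227270) + c(173)) = (-1*(-357320) - 30839)*((223550 + 227270) + (1/194)*173*(-83 + 194*173)) = (357320 - 30839)*(450820 + (1/194)*173*(-83 + 33562)) = 326481*(450820 + (1/194)*173*33479) = 326481*(450820 + 5791867/194) = 326481*(93250947/194) = 30444662427507/194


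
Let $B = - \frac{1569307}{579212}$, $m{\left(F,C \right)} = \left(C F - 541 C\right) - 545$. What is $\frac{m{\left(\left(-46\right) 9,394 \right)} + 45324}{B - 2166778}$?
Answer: $\frac{64001188364}{418341796081} \approx 0.15299$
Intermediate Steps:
$m{\left(F,C \right)} = -545 - 541 C + C F$ ($m{\left(F,C \right)} = \left(- 541 C + C F\right) - 545 = -545 - 541 C + C F$)
$B = - \frac{1569307}{579212}$ ($B = \left(-1569307\right) \frac{1}{579212} = - \frac{1569307}{579212} \approx -2.7094$)
$\frac{m{\left(\left(-46\right) 9,394 \right)} + 45324}{B - 2166778} = \frac{\left(-545 - 213154 + 394 \left(\left(-46\right) 9\right)\right) + 45324}{- \frac{1569307}{579212} - 2166778} = \frac{\left(-545 - 213154 + 394 \left(-414\right)\right) + 45324}{- \frac{1255025388243}{579212}} = \left(\left(-545 - 213154 - 163116\right) + 45324\right) \left(- \frac{579212}{1255025388243}\right) = \left(-376815 + 45324\right) \left(- \frac{579212}{1255025388243}\right) = \left(-331491\right) \left(- \frac{579212}{1255025388243}\right) = \frac{64001188364}{418341796081}$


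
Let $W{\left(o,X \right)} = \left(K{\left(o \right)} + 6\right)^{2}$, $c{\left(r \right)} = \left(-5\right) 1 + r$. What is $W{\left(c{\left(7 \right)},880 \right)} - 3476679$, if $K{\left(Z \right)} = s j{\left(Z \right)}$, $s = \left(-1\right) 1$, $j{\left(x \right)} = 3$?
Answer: $-3476670$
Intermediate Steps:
$c{\left(r \right)} = -5 + r$
$s = -1$
$K{\left(Z \right)} = -3$ ($K{\left(Z \right)} = \left(-1\right) 3 = -3$)
$W{\left(o,X \right)} = 9$ ($W{\left(o,X \right)} = \left(-3 + 6\right)^{2} = 3^{2} = 9$)
$W{\left(c{\left(7 \right)},880 \right)} - 3476679 = 9 - 3476679 = -3476670$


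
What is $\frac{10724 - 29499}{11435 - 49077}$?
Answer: $\frac{18775}{37642} \approx 0.49878$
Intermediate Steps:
$\frac{10724 - 29499}{11435 - 49077} = - \frac{18775}{-37642} = \left(-18775\right) \left(- \frac{1}{37642}\right) = \frac{18775}{37642}$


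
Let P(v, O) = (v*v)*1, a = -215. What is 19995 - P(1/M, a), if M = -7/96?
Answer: 970539/49 ≈ 19807.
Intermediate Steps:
M = -7/96 (M = -7*1/96 = -7/96 ≈ -0.072917)
P(v, O) = v**2 (P(v, O) = v**2*1 = v**2)
19995 - P(1/M, a) = 19995 - (1/(-7/96))**2 = 19995 - (-96/7)**2 = 19995 - 1*9216/49 = 19995 - 9216/49 = 970539/49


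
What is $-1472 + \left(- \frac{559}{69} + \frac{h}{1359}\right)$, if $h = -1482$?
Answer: $- \frac{15432539}{10419} \approx -1481.2$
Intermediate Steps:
$-1472 + \left(- \frac{559}{69} + \frac{h}{1359}\right) = -1472 - \left(\frac{494}{453} + \frac{559}{69}\right) = -1472 - \frac{95771}{10419} = - \frac{15432539}{10419}$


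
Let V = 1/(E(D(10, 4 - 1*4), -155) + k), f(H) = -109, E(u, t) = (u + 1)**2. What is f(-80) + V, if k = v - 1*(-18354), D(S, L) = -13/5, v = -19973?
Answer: -4404824/40411 ≈ -109.00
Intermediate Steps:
D(S, L) = -13/5 (D(S, L) = -13*1/5 = -13/5)
E(u, t) = (1 + u)**2
k = -1619 (k = -19973 - 1*(-18354) = -19973 + 18354 = -1619)
V = -25/40411 (V = 1/((1 - 13/5)**2 - 1619) = 1/((-8/5)**2 - 1619) = 1/(64/25 - 1619) = 1/(-40411/25) = -25/40411 ≈ -0.00061864)
f(-80) + V = -109 - 25/40411 = -4404824/40411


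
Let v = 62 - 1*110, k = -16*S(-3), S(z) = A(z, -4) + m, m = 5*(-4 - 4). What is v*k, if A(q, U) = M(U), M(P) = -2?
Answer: -32256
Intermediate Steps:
A(q, U) = -2
m = -40 (m = 5*(-8) = -40)
S(z) = -42 (S(z) = -2 - 40 = -42)
k = 672 (k = -16*(-42) = 672)
v = -48 (v = 62 - 110 = -48)
v*k = -48*672 = -32256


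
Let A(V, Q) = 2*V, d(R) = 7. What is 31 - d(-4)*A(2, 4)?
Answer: 3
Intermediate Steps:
31 - d(-4)*A(2, 4) = 31 - 7*2*2 = 31 - 7*4 = 31 - 1*28 = 31 - 28 = 3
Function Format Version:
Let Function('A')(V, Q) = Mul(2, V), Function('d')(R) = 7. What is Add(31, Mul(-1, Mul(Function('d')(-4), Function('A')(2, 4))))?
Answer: 3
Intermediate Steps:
Add(31, Mul(-1, Mul(Function('d')(-4), Function('A')(2, 4)))) = Add(31, Mul(-1, Mul(7, Mul(2, 2)))) = Add(31, Mul(-1, Mul(7, 4))) = Add(31, Mul(-1, 28)) = Add(31, -28) = 3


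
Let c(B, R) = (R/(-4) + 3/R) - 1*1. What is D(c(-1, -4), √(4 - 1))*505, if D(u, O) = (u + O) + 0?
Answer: -1515/4 + 505*√3 ≈ 495.94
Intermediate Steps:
c(B, R) = -1 + 3/R - R/4 (c(B, R) = (R*(-¼) + 3/R) - 1 = (-R/4 + 3/R) - 1 = (3/R - R/4) - 1 = -1 + 3/R - R/4)
D(u, O) = O + u (D(u, O) = (O + u) + 0 = O + u)
D(c(-1, -4), √(4 - 1))*505 = (√(4 - 1) + (-1 + 3/(-4) - ¼*(-4)))*505 = (√3 + (-1 + 3*(-¼) + 1))*505 = (√3 + (-1 - ¾ + 1))*505 = (√3 - ¾)*505 = (-¾ + √3)*505 = -1515/4 + 505*√3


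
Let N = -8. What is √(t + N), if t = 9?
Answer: 1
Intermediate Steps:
√(t + N) = √(9 - 8) = √1 = 1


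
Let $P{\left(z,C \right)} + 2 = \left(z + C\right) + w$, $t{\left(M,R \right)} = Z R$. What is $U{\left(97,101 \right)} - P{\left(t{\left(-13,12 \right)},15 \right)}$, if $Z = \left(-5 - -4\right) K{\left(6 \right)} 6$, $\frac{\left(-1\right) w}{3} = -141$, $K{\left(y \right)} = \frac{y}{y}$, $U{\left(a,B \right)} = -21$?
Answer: $-385$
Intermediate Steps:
$K{\left(y \right)} = 1$
$w = 423$ ($w = \left(-3\right) \left(-141\right) = 423$)
$Z = -6$ ($Z = \left(-5 - -4\right) 1 \cdot 6 = \left(-5 + 4\right) 1 \cdot 6 = \left(-1\right) 1 \cdot 6 = \left(-1\right) 6 = -6$)
$t{\left(M,R \right)} = - 6 R$
$P{\left(z,C \right)} = 421 + C + z$ ($P{\left(z,C \right)} = -2 + \left(\left(z + C\right) + 423\right) = -2 + \left(\left(C + z\right) + 423\right) = -2 + \left(423 + C + z\right) = 421 + C + z$)
$U{\left(97,101 \right)} - P{\left(t{\left(-13,12 \right)},15 \right)} = -21 - \left(421 + 15 - 72\right) = -21 - 364 = -385$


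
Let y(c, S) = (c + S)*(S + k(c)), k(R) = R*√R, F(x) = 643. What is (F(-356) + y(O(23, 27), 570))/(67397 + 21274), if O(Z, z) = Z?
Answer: 338653/88671 + 13639*√23/88671 ≈ 4.5569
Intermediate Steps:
k(R) = R^(3/2)
y(c, S) = (S + c)*(S + c^(3/2)) (y(c, S) = (c + S)*(S + c^(3/2)) = (S + c)*(S + c^(3/2)))
(F(-356) + y(O(23, 27), 570))/(67397 + 21274) = (643 + (570² + 23^(5/2) + 570*23 + 570*23^(3/2)))/(67397 + 21274) = (643 + (324900 + 529*√23 + 13110 + 570*(23*√23)))/88671 = (643 + (324900 + 529*√23 + 13110 + 13110*√23))*(1/88671) = (643 + (338010 + 13639*√23))*(1/88671) = (338653 + 13639*√23)*(1/88671) = 338653/88671 + 13639*√23/88671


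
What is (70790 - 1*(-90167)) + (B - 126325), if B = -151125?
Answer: -116493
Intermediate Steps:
(70790 - 1*(-90167)) + (B - 126325) = (70790 - 1*(-90167)) + (-151125 - 126325) = (70790 + 90167) - 277450 = 160957 - 277450 = -116493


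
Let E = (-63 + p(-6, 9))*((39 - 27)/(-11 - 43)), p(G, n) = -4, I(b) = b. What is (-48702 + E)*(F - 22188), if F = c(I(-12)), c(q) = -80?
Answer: 9757481312/9 ≈ 1.0842e+9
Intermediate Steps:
F = -80
E = 134/9 (E = (-63 - 4)*((39 - 27)/(-11 - 43)) = -804/(-54) = -804*(-1)/54 = -67*(-2/9) = 134/9 ≈ 14.889)
(-48702 + E)*(F - 22188) = (-48702 + 134/9)*(-80 - 22188) = -438184/9*(-22268) = 9757481312/9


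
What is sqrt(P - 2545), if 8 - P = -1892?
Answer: I*sqrt(645) ≈ 25.397*I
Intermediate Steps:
P = 1900 (P = 8 - 1*(-1892) = 8 + 1892 = 1900)
sqrt(P - 2545) = sqrt(1900 - 2545) = sqrt(-645) = I*sqrt(645)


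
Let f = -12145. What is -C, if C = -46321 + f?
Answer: 58466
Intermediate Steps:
C = -58466 (C = -46321 - 12145 = -58466)
-C = -1*(-58466) = 58466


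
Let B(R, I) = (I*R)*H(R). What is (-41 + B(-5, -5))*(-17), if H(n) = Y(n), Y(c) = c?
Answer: 2822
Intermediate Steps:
H(n) = n
B(R, I) = I*R**2 (B(R, I) = (I*R)*R = I*R**2)
(-41 + B(-5, -5))*(-17) = (-41 - 5*(-5)**2)*(-17) = (-41 - 5*25)*(-17) = (-41 - 125)*(-17) = -166*(-17) = 2822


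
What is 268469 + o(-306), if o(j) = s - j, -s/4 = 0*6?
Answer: 268775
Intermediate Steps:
s = 0 (s = -0*6 = -4*0 = 0)
o(j) = -j (o(j) = 0 - j = -j)
268469 + o(-306) = 268469 - 1*(-306) = 268469 + 306 = 268775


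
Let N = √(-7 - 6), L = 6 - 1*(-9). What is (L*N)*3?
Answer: 45*I*√13 ≈ 162.25*I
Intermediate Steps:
L = 15 (L = 6 + 9 = 15)
N = I*√13 (N = √(-13) = I*√13 ≈ 3.6056*I)
(L*N)*3 = (15*(I*√13))*3 = (15*I*√13)*3 = 45*I*√13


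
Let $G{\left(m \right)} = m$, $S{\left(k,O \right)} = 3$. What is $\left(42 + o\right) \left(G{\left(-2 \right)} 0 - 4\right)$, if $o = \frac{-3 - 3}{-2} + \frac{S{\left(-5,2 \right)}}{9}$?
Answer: $- \frac{544}{3} \approx -181.33$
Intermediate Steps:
$o = \frac{10}{3}$ ($o = \frac{-3 - 3}{-2} + \frac{3}{9} = \left(-6\right) \left(- \frac{1}{2}\right) + 3 \cdot \frac{1}{9} = 3 + \frac{1}{3} = \frac{10}{3} \approx 3.3333$)
$\left(42 + o\right) \left(G{\left(-2 \right)} 0 - 4\right) = \left(42 + \frac{10}{3}\right) \left(\left(-2\right) 0 - 4\right) = \frac{136 \left(0 - 4\right)}{3} = \frac{136}{3} \left(-4\right) = - \frac{544}{3}$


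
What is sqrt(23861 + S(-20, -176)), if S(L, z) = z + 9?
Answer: sqrt(23694) ≈ 153.93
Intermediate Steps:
S(L, z) = 9 + z
sqrt(23861 + S(-20, -176)) = sqrt(23861 + (9 - 176)) = sqrt(23861 - 167) = sqrt(23694)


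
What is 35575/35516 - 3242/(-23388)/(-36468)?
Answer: 3792785700991/3786509856168 ≈ 1.0017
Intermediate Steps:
35575/35516 - 3242/(-23388)/(-36468) = 35575*(1/35516) - 3242*(-1/23388)*(-1/36468) = 35575/35516 + (1621/11694)*(-1/36468) = 35575/35516 - 1621/426456792 = 3792785700991/3786509856168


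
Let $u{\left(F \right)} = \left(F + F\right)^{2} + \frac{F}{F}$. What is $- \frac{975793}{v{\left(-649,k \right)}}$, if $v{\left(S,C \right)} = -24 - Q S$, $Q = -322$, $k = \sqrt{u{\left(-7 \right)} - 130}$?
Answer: $\frac{975793}{209002} \approx 4.6688$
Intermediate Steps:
$u{\left(F \right)} = 1 + 4 F^{2}$ ($u{\left(F \right)} = \left(2 F\right)^{2} + 1 = 4 F^{2} + 1 = 1 + 4 F^{2}$)
$k = \sqrt{67}$ ($k = \sqrt{\left(1 + 4 \left(-7\right)^{2}\right) - 130} = \sqrt{\left(1 + 4 \cdot 49\right) - 130} = \sqrt{\left(1 + 196\right) - 130} = \sqrt{197 - 130} = \sqrt{67} \approx 8.1853$)
$v{\left(S,C \right)} = -24 + 322 S$ ($v{\left(S,C \right)} = -24 - - 322 S = -24 + 322 S$)
$- \frac{975793}{v{\left(-649,k \right)}} = - \frac{975793}{-24 + 322 \left(-649\right)} = - \frac{975793}{-24 - 208978} = - \frac{975793}{-209002} = \left(-975793\right) \left(- \frac{1}{209002}\right) = \frac{975793}{209002}$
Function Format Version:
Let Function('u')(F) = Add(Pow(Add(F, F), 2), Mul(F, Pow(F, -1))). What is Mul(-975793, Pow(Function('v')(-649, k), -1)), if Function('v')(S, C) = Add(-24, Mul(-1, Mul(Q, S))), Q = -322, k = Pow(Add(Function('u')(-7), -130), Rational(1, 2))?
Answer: Rational(975793, 209002) ≈ 4.6688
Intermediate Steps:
Function('u')(F) = Add(1, Mul(4, Pow(F, 2))) (Function('u')(F) = Add(Pow(Mul(2, F), 2), 1) = Add(Mul(4, Pow(F, 2)), 1) = Add(1, Mul(4, Pow(F, 2))))
k = Pow(67, Rational(1, 2)) (k = Pow(Add(Add(1, Mul(4, Pow(-7, 2))), -130), Rational(1, 2)) = Pow(Add(Add(1, Mul(4, 49)), -130), Rational(1, 2)) = Pow(Add(Add(1, 196), -130), Rational(1, 2)) = Pow(Add(197, -130), Rational(1, 2)) = Pow(67, Rational(1, 2)) ≈ 8.1853)
Function('v')(S, C) = Add(-24, Mul(322, S)) (Function('v')(S, C) = Add(-24, Mul(-1, Mul(-322, S))) = Add(-24, Mul(322, S)))
Mul(-975793, Pow(Function('v')(-649, k), -1)) = Mul(-975793, Pow(Add(-24, Mul(322, -649)), -1)) = Mul(-975793, Pow(Add(-24, -208978), -1)) = Mul(-975793, Pow(-209002, -1)) = Mul(-975793, Rational(-1, 209002)) = Rational(975793, 209002)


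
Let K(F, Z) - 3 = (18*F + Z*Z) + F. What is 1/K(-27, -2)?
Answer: -1/506 ≈ -0.0019763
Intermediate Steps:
K(F, Z) = 3 + Z² + 19*F (K(F, Z) = 3 + ((18*F + Z*Z) + F) = 3 + ((18*F + Z²) + F) = 3 + ((Z² + 18*F) + F) = 3 + (Z² + 19*F) = 3 + Z² + 19*F)
1/K(-27, -2) = 1/(3 + (-2)² + 19*(-27)) = 1/(3 + 4 - 513) = 1/(-506) = -1/506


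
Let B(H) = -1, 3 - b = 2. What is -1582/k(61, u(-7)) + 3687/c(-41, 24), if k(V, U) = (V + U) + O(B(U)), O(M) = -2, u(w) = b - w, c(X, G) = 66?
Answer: 47539/1474 ≈ 32.252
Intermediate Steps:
b = 1 (b = 3 - 1*2 = 3 - 2 = 1)
u(w) = 1 - w
k(V, U) = -2 + U + V (k(V, U) = (V + U) - 2 = (U + V) - 2 = -2 + U + V)
-1582/k(61, u(-7)) + 3687/c(-41, 24) = -1582/(-2 + (1 - 1*(-7)) + 61) + 3687/66 = -1582/(-2 + (1 + 7) + 61) + 3687*(1/66) = -1582/(-2 + 8 + 61) + 1229/22 = -1582/67 + 1229/22 = 47539/1474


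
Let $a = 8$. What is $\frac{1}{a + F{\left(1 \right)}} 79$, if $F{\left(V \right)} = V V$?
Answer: $\frac{79}{9} \approx 8.7778$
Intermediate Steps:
$F{\left(V \right)} = V^{2}$
$\frac{1}{a + F{\left(1 \right)}} 79 = \frac{1}{8 + 1^{2}} \cdot 79 = \frac{1}{8 + 1} \cdot 79 = \frac{1}{9} \cdot 79 = \frac{79}{9}$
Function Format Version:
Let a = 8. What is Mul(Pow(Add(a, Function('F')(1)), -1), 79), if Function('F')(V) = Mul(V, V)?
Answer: Rational(79, 9) ≈ 8.7778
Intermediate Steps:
Function('F')(V) = Pow(V, 2)
Mul(Pow(Add(a, Function('F')(1)), -1), 79) = Mul(Pow(Add(8, Pow(1, 2)), -1), 79) = Mul(Pow(Add(8, 1), -1), 79) = Mul(Pow(9, -1), 79) = Mul(Rational(1, 9), 79) = Rational(79, 9)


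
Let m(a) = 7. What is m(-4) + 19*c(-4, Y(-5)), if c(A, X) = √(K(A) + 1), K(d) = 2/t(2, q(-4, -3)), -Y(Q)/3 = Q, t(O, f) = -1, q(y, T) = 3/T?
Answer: 7 + 19*I ≈ 7.0 + 19.0*I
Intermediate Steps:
Y(Q) = -3*Q
K(d) = -2 (K(d) = 2/(-1) = 2*(-1) = -2)
c(A, X) = I (c(A, X) = √(-2 + 1) = √(-1) = I)
m(-4) + 19*c(-4, Y(-5)) = 7 + 19*I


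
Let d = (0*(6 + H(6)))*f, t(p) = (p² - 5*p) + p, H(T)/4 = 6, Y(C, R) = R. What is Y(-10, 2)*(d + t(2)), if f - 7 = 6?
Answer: -8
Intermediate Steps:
f = 13 (f = 7 + 6 = 13)
H(T) = 24 (H(T) = 4*6 = 24)
t(p) = p² - 4*p
d = 0 (d = (0*(6 + 24))*13 = (0*30)*13 = 0*13 = 0)
Y(-10, 2)*(d + t(2)) = 2*(0 + 2*(-4 + 2)) = 2*(0 + 2*(-2)) = 2*(0 - 4) = 2*(-4) = -8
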